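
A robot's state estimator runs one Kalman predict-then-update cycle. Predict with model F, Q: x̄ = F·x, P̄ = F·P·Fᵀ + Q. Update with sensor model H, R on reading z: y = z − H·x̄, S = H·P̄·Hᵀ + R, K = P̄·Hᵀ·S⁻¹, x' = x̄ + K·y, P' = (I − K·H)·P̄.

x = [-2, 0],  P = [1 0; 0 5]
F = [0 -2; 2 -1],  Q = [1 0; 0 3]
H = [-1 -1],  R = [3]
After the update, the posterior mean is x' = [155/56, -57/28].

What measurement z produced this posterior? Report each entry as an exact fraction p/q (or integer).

z = [-1]

x̄ = F·x = [0, -4]
P̄ = F·P·Fᵀ + Q = [21 10; 10 12]
S = H·P̄·Hᵀ + R = [56]
K = P̄·Hᵀ·S⁻¹ = [-31/56; -11/28]
x' − x̄ = [155/56, 55/28] = K·y
y = (KᵀK)⁻¹·Kᵀ·(x' − x̄) = [-5]
z = y + H·x̄ = [-5] + [4] = [-1]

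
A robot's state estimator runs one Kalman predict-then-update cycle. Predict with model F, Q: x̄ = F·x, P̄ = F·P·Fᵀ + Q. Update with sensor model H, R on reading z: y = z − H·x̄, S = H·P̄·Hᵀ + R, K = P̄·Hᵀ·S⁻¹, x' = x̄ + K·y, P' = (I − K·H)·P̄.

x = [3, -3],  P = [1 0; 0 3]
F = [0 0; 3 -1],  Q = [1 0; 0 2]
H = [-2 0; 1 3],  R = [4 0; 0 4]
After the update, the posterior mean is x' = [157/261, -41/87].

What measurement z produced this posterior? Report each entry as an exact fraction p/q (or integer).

z = [-3, -2]

x̄ = F·x = [0, 12]
P̄ = F·P·Fᵀ + Q = [1 0; 0 14]
S = H·P̄·Hᵀ + R = [8 -2; -2 131]
K = P̄·Hᵀ·S⁻¹ = [-65/261 1/261; 7/87 28/87]
x' − x̄ = [157/261, -1085/87] = K·y
y = (KᵀK)⁻¹·Kᵀ·(x' − x̄) = [-3, -38]
z = y + H·x̄ = [-3, -38] + [0, 36] = [-3, -2]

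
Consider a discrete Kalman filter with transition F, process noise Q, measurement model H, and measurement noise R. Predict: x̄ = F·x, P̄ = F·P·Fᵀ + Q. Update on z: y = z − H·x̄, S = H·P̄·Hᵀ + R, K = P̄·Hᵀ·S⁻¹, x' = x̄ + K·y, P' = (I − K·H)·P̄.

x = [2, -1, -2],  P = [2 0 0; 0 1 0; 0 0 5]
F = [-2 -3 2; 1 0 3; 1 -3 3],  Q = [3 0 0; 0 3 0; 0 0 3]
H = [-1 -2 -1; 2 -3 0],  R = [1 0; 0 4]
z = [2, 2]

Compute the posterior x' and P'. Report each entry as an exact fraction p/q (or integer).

x' = [-60629/43233, -67828/43233, 108611/43233]
P' = [179734/129699 73184/129699 -287218/129699; 73184/129699 74164/129699 -195236/129699; -287218/129699 -195236/129699 715651/129699]

x̄ = F·x = [-5, -4, -1]
P̄ = F·P·Fᵀ + Q = [40 26 35; 26 50 47; 35 47 59]
y = z − H·x̄ = [-12, 0]
S = H·P̄·Hᵀ + R = [662 265; 265 302]
K = P̄·Hᵀ·S⁻¹ = [-38884/129699 34979/129699; -26276/129699 -19031/129699; -37961/129699 2818/129699]
x' = x̄ + K·y = [-60629/43233, -67828/43233, 108611/43233]
P' = (I − K·H)·P̄ = [179734/129699 73184/129699 -287218/129699; 73184/129699 74164/129699 -195236/129699; -287218/129699 -195236/129699 715651/129699]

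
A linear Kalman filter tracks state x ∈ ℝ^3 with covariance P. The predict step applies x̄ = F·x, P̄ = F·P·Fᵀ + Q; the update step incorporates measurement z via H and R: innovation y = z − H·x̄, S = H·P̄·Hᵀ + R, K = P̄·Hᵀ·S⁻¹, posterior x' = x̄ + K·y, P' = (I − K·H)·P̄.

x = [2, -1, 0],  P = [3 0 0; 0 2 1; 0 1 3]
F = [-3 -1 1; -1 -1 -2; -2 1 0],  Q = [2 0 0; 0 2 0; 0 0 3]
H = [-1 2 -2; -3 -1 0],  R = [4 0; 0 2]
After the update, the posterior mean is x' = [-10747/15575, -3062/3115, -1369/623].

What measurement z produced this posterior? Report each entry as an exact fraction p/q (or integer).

x̄ = F·x = [-5, -1, -5]
P̄ = F·P·Fᵀ + Q = [32 6 17; 6 23 2; 17 2 17]
S = H·P̄·Hᵀ + R = [224 126; 126 349]
K = P̄·Hᵀ·S⁻¹ = [-2997/31150 -573/2225; 1773/6230 -98/445; -389/2492 -17/178]
x' − x̄ = [67128/15575, 53/3115, 1746/623] = K·y
y = (KᵀK)⁻¹·Kᵀ·(x' − x̄) = [-10, -13]
z = y + H·x̄ = [-10, -13] + [13, 16] = [3, 3]

z = [3, 3]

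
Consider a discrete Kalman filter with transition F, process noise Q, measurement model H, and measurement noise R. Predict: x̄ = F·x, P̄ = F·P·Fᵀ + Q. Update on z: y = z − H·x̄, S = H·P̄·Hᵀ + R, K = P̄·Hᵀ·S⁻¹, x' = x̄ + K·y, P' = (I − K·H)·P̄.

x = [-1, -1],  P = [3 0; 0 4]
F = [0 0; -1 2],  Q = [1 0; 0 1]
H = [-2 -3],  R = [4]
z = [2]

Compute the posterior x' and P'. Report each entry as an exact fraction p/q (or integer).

x̄ = F·x = [0, -1]
P̄ = F·P·Fᵀ + Q = [1 0; 0 20]
y = z − H·x̄ = [-1]
S = H·P̄·Hᵀ + R = [188]
K = P̄·Hᵀ·S⁻¹ = [-1/94; -15/47]
x' = x̄ + K·y = [1/94, -32/47]
P' = (I − K·H)·P̄ = [46/47 -30/47; -30/47 40/47]

x' = [1/94, -32/47]
P' = [46/47 -30/47; -30/47 40/47]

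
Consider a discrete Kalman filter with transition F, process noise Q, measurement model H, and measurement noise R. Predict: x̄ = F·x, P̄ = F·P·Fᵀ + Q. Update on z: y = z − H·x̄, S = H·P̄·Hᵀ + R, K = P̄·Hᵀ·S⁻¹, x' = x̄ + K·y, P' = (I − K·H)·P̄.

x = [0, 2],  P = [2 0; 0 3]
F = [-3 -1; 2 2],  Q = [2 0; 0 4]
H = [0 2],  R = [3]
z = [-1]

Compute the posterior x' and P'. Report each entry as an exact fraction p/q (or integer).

x̄ = F·x = [-2, 4]
P̄ = F·P·Fᵀ + Q = [23 -18; -18 24]
y = z − H·x̄ = [-9]
S = H·P̄·Hᵀ + R = [99]
K = P̄·Hᵀ·S⁻¹ = [-4/11; 16/33]
x' = x̄ + K·y = [14/11, -4/11]
P' = (I − K·H)·P̄ = [109/11 -6/11; -6/11 8/11]

x' = [14/11, -4/11]
P' = [109/11 -6/11; -6/11 8/11]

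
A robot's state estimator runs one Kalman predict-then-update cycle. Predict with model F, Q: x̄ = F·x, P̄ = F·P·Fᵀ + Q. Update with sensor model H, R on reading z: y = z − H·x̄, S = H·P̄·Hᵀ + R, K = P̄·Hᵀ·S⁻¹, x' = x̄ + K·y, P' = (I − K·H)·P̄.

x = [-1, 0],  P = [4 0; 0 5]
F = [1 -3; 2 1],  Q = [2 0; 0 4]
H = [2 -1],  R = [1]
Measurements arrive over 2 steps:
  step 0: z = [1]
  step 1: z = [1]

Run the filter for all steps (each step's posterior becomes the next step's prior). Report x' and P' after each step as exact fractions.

step 0: x̄ = F·x = [-1, -2]
step 0: P̄ = F·P·Fᵀ + Q = [51 -7; -7 25]
step 0: y = z − H·x̄ = [1]
step 0: S = H·P̄·Hᵀ + R = [258]
step 0: K = P̄·Hᵀ·S⁻¹ = [109/258; -13/86]
step 0: x' = x̄ + K·y = [-149/258, -185/86]
step 0: P' = (I − K·H)·P̄ = [1277/258 815/86; 815/86 1643/86]
step 1: x̄ = F·x = [758/129, -853/258]
step 1: P̄ = F·P·Fᵀ + Q = [15742/129 -12229/129; -12229/129 20849/258]
step 1: y = z − H·x̄ = [-1209/86]
step 1: S = H·P̄·Hᵀ + R = [81625/86]
step 1: K = P̄·Hᵀ·S⁻¹ = [29142/81625; -4651/16325]
step 1: x' = x̄ + K·y = [209831/244875, 34232/48975]
step 1: P' = (I − K·H)·P̄ = [257128/244875 85366/48975; 85366/48975 36937/9795]

step 0: x' = [-149/258, -185/86], P' = [1277/258 815/86; 815/86 1643/86]
step 1: x' = [209831/244875, 34232/48975], P' = [257128/244875 85366/48975; 85366/48975 36937/9795]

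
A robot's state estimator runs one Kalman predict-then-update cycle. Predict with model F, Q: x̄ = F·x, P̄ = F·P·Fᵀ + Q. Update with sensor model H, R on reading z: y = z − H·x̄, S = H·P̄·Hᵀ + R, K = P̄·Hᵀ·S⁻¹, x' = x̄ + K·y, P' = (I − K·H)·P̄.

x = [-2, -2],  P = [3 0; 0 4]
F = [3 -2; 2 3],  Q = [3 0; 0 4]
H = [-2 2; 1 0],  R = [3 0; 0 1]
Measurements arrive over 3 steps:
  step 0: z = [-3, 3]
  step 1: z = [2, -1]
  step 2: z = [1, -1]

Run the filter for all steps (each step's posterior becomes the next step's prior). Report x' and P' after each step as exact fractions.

step 0: x̄ = F·x = [-2, -10]
step 0: P̄ = F·P·Fᵀ + Q = [46 -6; -6 52]
step 0: y = z − H·x̄ = [13, 5]
step 0: S = H·P̄·Hᵀ + R = [443 -104; -104 47]
step 0: K = P̄·Hᵀ·S⁻¹ = [-104/10005 9562/10005; 4828/10005 9406/10005]
step 0: x' = x̄ + K·y = [304/115, 112/115]
step 0: P' = (I − K·H)·P̄ = [9562/10005 9406/10005; 9406/10005 16648/10005]
step 1: x̄ = F·x = [688/115, 944/115]
step 1: P̄ = F·P·Fᵀ + Q = [69793/10005 4514/10005; 4514/10005 340972/10005]
step 1: y = z − H·x̄ = [-282/115, -803/115]
step 1: S = H·P̄·Hᵀ + R = [56447/345 -4502/345; -4502/345 79798/10005]
step 1: K = P̄·Hᵀ·S⁻¹ = [-65279/5676211 9715459/11352422; 2712978/5676211 4759811/5676211]
step 1: x' = x̄ + K·y = [398001/11352422, 6705697/5676211]
step 1: P' = (I − K·H)·P̄ = [9715459/11352422 4759811/5676211; 4759811/5676211 8829278/5676211]
step 2: x̄ = F·x = [-25628785/11352422, 20515092/5676211]
step 2: P̄ = F·P·Fᵀ + Q = [77895157/11352422 -30236/5676211; -30236/5676211 178716996/5676211]
step 2: y = z − H·x̄ = [-60982758/5676211, 14276363/11352422]
step 2: S = H·P̄·Hᵀ + R = [887928819/5676211 -77955629/5676211; -77955629/5676211 89247579/11352422]
step 2: K = P̄·Hᵀ·S⁻¹ = [-155911258/11819739829 10043882191/11819739829; 5620087288/11819739829 9810015304/11819739829]
step 2: x' = x̄ + K·y = [-12377945932/11819739829, -5323921760/11819739829]
step 2: P' = (I − K·H)·P̄ = [10043882191/11819739829 9810015304/11819739829; 9810015304/11819739829 18240146236/11819739829]

step 0: x' = [304/115, 112/115], P' = [9562/10005 9406/10005; 9406/10005 16648/10005]
step 1: x' = [398001/11352422, 6705697/5676211], P' = [9715459/11352422 4759811/5676211; 4759811/5676211 8829278/5676211]
step 2: x' = [-12377945932/11819739829, -5323921760/11819739829], P' = [10043882191/11819739829 9810015304/11819739829; 9810015304/11819739829 18240146236/11819739829]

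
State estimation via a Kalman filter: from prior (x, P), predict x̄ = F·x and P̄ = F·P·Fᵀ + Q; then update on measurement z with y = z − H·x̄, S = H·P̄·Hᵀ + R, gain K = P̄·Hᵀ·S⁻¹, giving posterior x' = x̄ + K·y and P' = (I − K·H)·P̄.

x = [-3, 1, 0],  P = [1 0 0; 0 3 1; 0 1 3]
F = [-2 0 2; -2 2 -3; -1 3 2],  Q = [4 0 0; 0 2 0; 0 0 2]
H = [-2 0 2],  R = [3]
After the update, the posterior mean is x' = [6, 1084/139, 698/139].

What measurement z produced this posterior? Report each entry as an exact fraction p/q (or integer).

z = [-2]

x̄ = F·x = [6, 8, 6]
P̄ = F·P·Fᵀ + Q = [20 -10 20; -10 33 -3; 20 -3 54]
S = H·P̄·Hᵀ + R = [139]
K = P̄·Hᵀ·S⁻¹ = [0; 14/139; 68/139]
x' − x̄ = [0, -28/139, -136/139] = K·y
y = (KᵀK)⁻¹·Kᵀ·(x' − x̄) = [-2]
z = y + H·x̄ = [-2] + [0] = [-2]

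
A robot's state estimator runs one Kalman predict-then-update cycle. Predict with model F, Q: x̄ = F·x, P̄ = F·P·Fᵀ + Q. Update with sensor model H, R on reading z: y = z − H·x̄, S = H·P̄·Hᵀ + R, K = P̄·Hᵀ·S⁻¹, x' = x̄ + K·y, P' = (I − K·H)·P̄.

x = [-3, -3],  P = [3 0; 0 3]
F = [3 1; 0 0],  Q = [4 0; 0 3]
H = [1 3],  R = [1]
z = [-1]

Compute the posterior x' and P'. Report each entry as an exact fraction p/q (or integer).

x̄ = F·x = [-12, 0]
P̄ = F·P·Fᵀ + Q = [34 0; 0 3]
y = z − H·x̄ = [11]
S = H·P̄·Hᵀ + R = [62]
K = P̄·Hᵀ·S⁻¹ = [17/31; 9/62]
x' = x̄ + K·y = [-185/31, 99/62]
P' = (I − K·H)·P̄ = [476/31 -153/31; -153/31 105/62]

x' = [-185/31, 99/62]
P' = [476/31 -153/31; -153/31 105/62]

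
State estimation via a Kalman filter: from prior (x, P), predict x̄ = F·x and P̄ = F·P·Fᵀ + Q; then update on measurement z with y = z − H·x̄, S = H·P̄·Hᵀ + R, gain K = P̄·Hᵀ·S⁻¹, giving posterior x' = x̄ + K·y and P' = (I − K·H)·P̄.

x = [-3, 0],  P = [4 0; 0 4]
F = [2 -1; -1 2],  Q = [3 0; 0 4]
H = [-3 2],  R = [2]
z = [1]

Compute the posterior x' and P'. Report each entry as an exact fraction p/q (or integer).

x' = [-659/497, -717/497]
P' = [1230/497 1744/497; 1744/497 2712/497]

x̄ = F·x = [-6, 3]
P̄ = F·P·Fᵀ + Q = [23 -16; -16 24]
y = z − H·x̄ = [-23]
S = H·P̄·Hᵀ + R = [497]
K = P̄·Hᵀ·S⁻¹ = [-101/497; 96/497]
x' = x̄ + K·y = [-659/497, -717/497]
P' = (I − K·H)·P̄ = [1230/497 1744/497; 1744/497 2712/497]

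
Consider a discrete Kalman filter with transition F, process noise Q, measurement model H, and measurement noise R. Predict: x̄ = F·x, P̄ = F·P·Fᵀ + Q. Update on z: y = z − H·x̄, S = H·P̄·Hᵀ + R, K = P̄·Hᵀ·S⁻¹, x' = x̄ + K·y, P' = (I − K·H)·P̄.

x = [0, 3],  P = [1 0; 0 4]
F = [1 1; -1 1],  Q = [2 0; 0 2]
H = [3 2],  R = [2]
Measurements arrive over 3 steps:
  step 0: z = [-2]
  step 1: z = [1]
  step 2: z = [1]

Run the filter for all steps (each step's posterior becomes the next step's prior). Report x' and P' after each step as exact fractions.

step 0: x' = [-24/43, -4/129], P' = [58/43 -78/43; -78/43 374/129]
step 1: x' = [-1969/5398, 2771/2699], P' = [3197/2699 -4442/2699; -4442/2699 7450/2699]
step 2: x' = [11000/73533, 23657/73533], P' = [252082/220599 -348134/220599; -348134/220599 584818/220599]

step 0: x̄ = F·x = [3, 3]
step 0: P̄ = F·P·Fᵀ + Q = [7 3; 3 7]
step 0: y = z − H·x̄ = [-17]
step 0: S = H·P̄·Hᵀ + R = [129]
step 0: K = P̄·Hᵀ·S⁻¹ = [9/43; 23/129]
step 0: x' = x̄ + K·y = [-24/43, -4/129]
step 0: P' = (I − K·H)·P̄ = [58/43 -78/43; -78/43 374/129]
step 1: x̄ = F·x = [-76/129, 68/129]
step 1: P̄ = F·P·Fᵀ + Q = [338/129 200/129; 200/129 1274/129]
step 1: y = z − H·x̄ = [221/129]
step 1: S = H·P̄·Hᵀ + R = [10796/129]
step 1: K = P̄·Hᵀ·S⁻¹ = [707/5398; 787/2699]
step 1: x' = x̄ + K·y = [-1969/5398, 2771/2699]
step 1: P' = (I − K·H)·P̄ = [3197/2699 -4442/2699; -4442/2699 7450/2699]
step 2: x̄ = F·x = [3573/5398, 7511/5398]
step 2: P̄ = F·P·Fᵀ + Q = [7161/2699 4253/2699; 4253/2699 24929/2699]
step 2: y = z − H·x̄ = [-20343/5398]
step 2: S = H·P̄·Hᵀ + R = [220599/2699]
step 2: K = P̄·Hᵀ·S⁻¹ = [29989/220599; 62617/220599]
step 2: x' = x̄ + K·y = [11000/73533, 23657/73533]
step 2: P' = (I − K·H)·P̄ = [252082/220599 -348134/220599; -348134/220599 584818/220599]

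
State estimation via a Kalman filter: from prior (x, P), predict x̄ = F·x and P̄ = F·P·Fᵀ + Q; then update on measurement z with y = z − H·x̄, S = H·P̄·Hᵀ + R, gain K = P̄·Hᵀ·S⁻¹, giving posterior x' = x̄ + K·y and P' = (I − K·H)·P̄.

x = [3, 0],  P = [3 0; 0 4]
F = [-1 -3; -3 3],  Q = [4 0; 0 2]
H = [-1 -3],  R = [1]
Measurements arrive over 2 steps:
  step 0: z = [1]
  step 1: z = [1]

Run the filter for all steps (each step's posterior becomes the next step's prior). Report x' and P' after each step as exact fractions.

step 0: x̄ = F·x = [-3, -9]
step 0: P̄ = F·P·Fᵀ + Q = [43 -27; -27 65]
step 0: y = z − H·x̄ = [-29]
step 0: S = H·P̄·Hᵀ + R = [467]
step 0: K = P̄·Hᵀ·S⁻¹ = [38/467; -168/467]
step 0: x' = x̄ + K·y = [-2503/467, 669/467]
step 0: P' = (I − K·H)·P̄ = [18637/467 -6225/467; -6225/467 2131/467]
step 1: x̄ = F·x = [496/467, 9516/467]
step 1: P̄ = F·P·Fᵀ + Q = [2334/467 -618/467; -618/467 299896/467]
step 1: y = z − H·x̄ = [29511/467]
step 1: S = H·P̄·Hᵀ + R = [2698157/467]
step 1: K = P̄·Hᵀ·S⁻¹ = [-480/2698157; -899070/2698157]
step 1: x' = x̄ + K·y = [2835376/2698157, -1834674/2698157]
step 1: P' = (I − K·H)·P̄ = [13484514/2698157 -4494678/2698157; -4494678/2698157 1797916/2698157]

step 0: x' = [-2503/467, 669/467], P' = [18637/467 -6225/467; -6225/467 2131/467]
step 1: x' = [2835376/2698157, -1834674/2698157], P' = [13484514/2698157 -4494678/2698157; -4494678/2698157 1797916/2698157]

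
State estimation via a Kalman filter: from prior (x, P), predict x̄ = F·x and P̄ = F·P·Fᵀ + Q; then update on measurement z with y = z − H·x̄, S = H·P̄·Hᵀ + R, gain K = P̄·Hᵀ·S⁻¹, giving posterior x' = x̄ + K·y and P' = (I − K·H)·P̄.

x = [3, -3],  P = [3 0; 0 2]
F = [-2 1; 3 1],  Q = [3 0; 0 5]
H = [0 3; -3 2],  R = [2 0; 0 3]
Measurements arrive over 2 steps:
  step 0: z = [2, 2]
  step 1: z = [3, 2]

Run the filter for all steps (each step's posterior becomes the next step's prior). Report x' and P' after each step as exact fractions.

step 0: x̄ = F·x = [-9, 6]
step 0: P̄ = F·P·Fᵀ + Q = [17 -16; -16 34]
step 0: y = z − H·x̄ = [-16, -37]
step 0: S = H·P̄·Hᵀ + R = [308 348; 348 484]
step 0: K = P̄·Hᵀ·S⁻¹ = [1413/6992 -2215/6992; 1125/3496 29/3496]
step 0: x' = x̄ + K·y = [-3581/6992, 1903/3496]
step 0: P' = (I − K·H)·P̄ = [2843/6992 471/3496; 471/3496 375/1748]
step 1: x̄ = F·x = [1371/874, -6937/6992]
step 1: P̄ = F·P·Fᵀ + Q = [1880/437 -1827/874; -1827/874 67699/6992]
step 1: y = z − H·x̄ = [41787/6992, 1599/184]
step 1: S = H·P̄·Hᵀ + R = [623275/6992 14151/184; 14151/184 9709/92]
step 1: K = P̄·Hᵀ·S⁻¹ = [240048/1285247 -7277628/24419693; 402525/1285247 18868/1285247]
step 1: x' = x̄ + K·y = [2319621/24419693, 1294481/1285247]
step 1: P' = (I − K·H)·P̄ = [9304700/24419693 160032/1285247; 160032/1285247 268350/1285247]

step 0: x' = [-3581/6992, 1903/3496], P' = [2843/6992 471/3496; 471/3496 375/1748]
step 1: x' = [2319621/24419693, 1294481/1285247], P' = [9304700/24419693 160032/1285247; 160032/1285247 268350/1285247]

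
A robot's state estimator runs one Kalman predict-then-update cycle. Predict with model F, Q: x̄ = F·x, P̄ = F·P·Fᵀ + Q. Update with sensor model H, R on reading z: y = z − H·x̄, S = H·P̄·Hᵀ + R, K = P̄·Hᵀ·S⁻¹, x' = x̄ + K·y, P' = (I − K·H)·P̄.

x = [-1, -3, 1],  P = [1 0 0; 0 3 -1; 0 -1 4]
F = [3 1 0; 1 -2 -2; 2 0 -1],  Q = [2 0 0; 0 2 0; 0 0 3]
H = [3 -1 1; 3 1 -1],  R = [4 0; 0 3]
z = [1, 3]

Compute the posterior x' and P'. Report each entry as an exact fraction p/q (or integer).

x' = [149/258, 119/86, 9/43]
P' = [371/1935 8/645 21/215; 8/645 1974/215 1624/215; 21/215 1624/215 1609/215]

x̄ = F·x = [-6, 3, -3]
P̄ = F·P·Fᵀ + Q = [14 -1 7; -1 23 8; 7 8 11]
y = z − H·x̄ = [25, 15]
S = H·P̄·Hᵀ + R = [196 108; 108 99]
K = P̄·Hᵀ·S⁻¹ = [71/430 316/1935; -171/430 358/645; 12/215 26/215]
x' = x̄ + K·y = [149/258, 119/86, 9/43]
P' = (I − K·H)·P̄ = [371/1935 8/645 21/215; 8/645 1974/215 1624/215; 21/215 1624/215 1609/215]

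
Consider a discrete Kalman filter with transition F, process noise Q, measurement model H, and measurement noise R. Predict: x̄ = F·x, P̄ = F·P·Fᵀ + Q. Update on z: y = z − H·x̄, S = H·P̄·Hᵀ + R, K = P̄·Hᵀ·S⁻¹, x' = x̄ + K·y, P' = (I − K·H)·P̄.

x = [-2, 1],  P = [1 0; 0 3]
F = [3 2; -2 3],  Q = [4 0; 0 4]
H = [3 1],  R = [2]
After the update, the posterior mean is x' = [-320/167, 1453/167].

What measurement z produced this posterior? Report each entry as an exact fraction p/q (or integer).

z = [3]

x̄ = F·x = [-4, 7]
P̄ = F·P·Fᵀ + Q = [25 12; 12 35]
S = H·P̄·Hᵀ + R = [334]
K = P̄·Hᵀ·S⁻¹ = [87/334; 71/334]
x' − x̄ = [348/167, 284/167] = K·y
y = (KᵀK)⁻¹·Kᵀ·(x' − x̄) = [8]
z = y + H·x̄ = [8] + [-5] = [3]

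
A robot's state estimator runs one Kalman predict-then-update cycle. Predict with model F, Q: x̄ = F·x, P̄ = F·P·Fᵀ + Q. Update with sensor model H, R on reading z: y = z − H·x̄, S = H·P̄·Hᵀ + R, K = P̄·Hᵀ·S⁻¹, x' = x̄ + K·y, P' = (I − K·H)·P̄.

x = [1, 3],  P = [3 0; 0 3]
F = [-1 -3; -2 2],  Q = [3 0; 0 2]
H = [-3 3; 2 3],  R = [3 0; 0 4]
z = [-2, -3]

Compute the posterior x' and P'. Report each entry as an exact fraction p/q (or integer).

x̄ = F·x = [-10, 4]
P̄ = F·P·Fᵀ + Q = [33 -12; -12 26]
y = z − H·x̄ = [-44, 5]
S = H·P̄·Hᵀ + R = [750 72; 72 226]
K = P̄·Hᵀ·S⁻¹ = [-5445/27386 2685/13693; 1823/13693 2691/13693]
x' = x̄ + K·y = [-3715/13693, -11985/13693]
P' = (I − K·H)·P̄ = [7563/27386 1059/13693; 1059/13693 2882/13693]

x' = [-3715/13693, -11985/13693]
P' = [7563/27386 1059/13693; 1059/13693 2882/13693]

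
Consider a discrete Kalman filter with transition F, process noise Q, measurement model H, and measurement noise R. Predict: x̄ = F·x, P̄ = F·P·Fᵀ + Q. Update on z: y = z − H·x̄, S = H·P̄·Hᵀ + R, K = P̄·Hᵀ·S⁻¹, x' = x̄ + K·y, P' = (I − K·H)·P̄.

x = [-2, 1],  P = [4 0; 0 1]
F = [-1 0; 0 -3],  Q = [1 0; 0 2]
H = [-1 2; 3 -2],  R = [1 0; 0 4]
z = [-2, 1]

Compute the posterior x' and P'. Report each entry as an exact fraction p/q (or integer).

x' = [-21/167, -171/167]
P' = [160/167 110/167; 110/167 759/1169]

x̄ = F·x = [2, -3]
P̄ = F·P·Fᵀ + Q = [5 0; 0 11]
y = z − H·x̄ = [6, -11]
S = H·P̄·Hᵀ + R = [50 -59; -59 93]
K = P̄·Hᵀ·S⁻¹ = [60/167 65/167; 748/1169 198/1169]
x' = x̄ + K·y = [-21/167, -171/167]
P' = (I − K·H)·P̄ = [160/167 110/167; 110/167 759/1169]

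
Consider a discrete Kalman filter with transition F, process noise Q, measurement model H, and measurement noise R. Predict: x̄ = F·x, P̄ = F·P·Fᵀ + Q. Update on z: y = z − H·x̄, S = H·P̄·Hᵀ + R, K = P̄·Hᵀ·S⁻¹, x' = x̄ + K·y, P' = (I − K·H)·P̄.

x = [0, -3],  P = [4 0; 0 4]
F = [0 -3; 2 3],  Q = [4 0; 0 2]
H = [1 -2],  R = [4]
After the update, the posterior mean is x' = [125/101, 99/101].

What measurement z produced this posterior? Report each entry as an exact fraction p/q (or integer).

z = [-1]

x̄ = F·x = [9, -9]
P̄ = F·P·Fᵀ + Q = [40 -36; -36 54]
S = H·P̄·Hᵀ + R = [404]
K = P̄·Hᵀ·S⁻¹ = [28/101; -36/101]
x' − x̄ = [-784/101, 1008/101] = K·y
y = (KᵀK)⁻¹·Kᵀ·(x' − x̄) = [-28]
z = y + H·x̄ = [-28] + [27] = [-1]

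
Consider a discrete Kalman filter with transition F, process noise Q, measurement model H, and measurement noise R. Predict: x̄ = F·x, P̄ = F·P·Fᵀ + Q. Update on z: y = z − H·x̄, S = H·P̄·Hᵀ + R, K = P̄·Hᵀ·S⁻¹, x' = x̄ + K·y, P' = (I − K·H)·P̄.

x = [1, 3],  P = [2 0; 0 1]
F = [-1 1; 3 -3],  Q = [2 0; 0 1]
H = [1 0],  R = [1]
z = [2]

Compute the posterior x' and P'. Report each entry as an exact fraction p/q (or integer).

x̄ = F·x = [2, -6]
P̄ = F·P·Fᵀ + Q = [5 -9; -9 28]
y = z − H·x̄ = [0]
S = H·P̄·Hᵀ + R = [6]
K = P̄·Hᵀ·S⁻¹ = [5/6; -3/2]
x' = x̄ + K·y = [2, -6]
P' = (I − K·H)·P̄ = [5/6 -3/2; -3/2 29/2]

x' = [2, -6]
P' = [5/6 -3/2; -3/2 29/2]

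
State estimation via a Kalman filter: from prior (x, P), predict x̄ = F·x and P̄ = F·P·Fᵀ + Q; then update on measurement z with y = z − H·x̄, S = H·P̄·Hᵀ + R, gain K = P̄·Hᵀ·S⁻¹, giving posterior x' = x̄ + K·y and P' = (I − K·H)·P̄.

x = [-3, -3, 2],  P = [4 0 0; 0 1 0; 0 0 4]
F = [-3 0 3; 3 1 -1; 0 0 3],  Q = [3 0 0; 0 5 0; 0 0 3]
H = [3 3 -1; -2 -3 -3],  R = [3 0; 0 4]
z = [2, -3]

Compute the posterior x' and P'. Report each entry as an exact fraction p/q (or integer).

x̄ = F·x = [15, -14, 6]
P̄ = F·P·Fᵀ + Q = [75 -48 36; -48 46 -12; 36 -12 39]
y = z − H·x̄ = [5, 3]
S = H·P̄·Hᵀ + R = [123 -207; -207 709]
K = P̄·Hᵀ·S⁻¹ = [2769/14786 -1569/14786; 502/7393 84/7393; -1379/7393 -1998/7393]
x' = x̄ + K·y = [115464/7393, -100740/7393, 31469/7393]
P' = (I − K·H)·P̄ = [805479/14786 -367878/7393 100431/7393; -367878/7393 337570/7393 -92430/7393; 100431/7393 -92430/7393 28140/7393]

x' = [115464/7393, -100740/7393, 31469/7393]
P' = [805479/14786 -367878/7393 100431/7393; -367878/7393 337570/7393 -92430/7393; 100431/7393 -92430/7393 28140/7393]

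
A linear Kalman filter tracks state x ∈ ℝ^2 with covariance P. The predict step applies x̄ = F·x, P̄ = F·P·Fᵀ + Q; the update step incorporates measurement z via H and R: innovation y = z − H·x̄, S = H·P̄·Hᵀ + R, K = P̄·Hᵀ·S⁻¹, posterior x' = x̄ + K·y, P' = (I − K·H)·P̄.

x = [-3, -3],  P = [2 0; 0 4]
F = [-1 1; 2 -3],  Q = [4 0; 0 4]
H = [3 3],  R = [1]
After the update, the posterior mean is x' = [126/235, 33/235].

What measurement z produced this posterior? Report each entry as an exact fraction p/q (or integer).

x̄ = F·x = [0, 3]
P̄ = F·P·Fᵀ + Q = [10 -16; -16 48]
S = H·P̄·Hᵀ + R = [235]
K = P̄·Hᵀ·S⁻¹ = [-18/235; 96/235]
x' − x̄ = [126/235, -672/235] = K·y
y = (KᵀK)⁻¹·Kᵀ·(x' − x̄) = [-7]
z = y + H·x̄ = [-7] + [9] = [2]

z = [2]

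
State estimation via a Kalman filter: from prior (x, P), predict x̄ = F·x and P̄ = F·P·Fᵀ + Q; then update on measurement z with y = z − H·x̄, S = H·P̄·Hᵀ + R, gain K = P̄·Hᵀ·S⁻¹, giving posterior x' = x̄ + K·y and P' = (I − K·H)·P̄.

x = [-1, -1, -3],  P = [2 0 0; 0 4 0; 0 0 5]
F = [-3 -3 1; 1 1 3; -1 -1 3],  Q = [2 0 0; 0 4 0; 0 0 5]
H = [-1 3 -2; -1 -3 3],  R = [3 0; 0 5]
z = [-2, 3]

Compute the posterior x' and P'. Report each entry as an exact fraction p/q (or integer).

x̄ = F·x = [3, -11, -7]
P̄ = F·P·Fᵀ + Q = [61 -3 33; -3 55 39; 33 39 56]
y = z − H·x̄ = [20, -6]
S = H·P̄·Hᵀ + R = [465 -218; -218 147]
K = P̄·Hᵀ·S⁻¹ = [-9746/20831 -7793/20831; 3420/20831 -1305/20831; -192/20831 2266/20831]
x' = x̄ + K·y = [-85669/20831, -152911/20831, -163253/20831]
P' = (I − K·H)·P̄ = [311506/20831 463962/20831 554809/20831; 463962/20831 779180/20831 931659/20831; 554809/20831 931659/20831 1120372/20831]

x' = [-85669/20831, -152911/20831, -163253/20831]
P' = [311506/20831 463962/20831 554809/20831; 463962/20831 779180/20831 931659/20831; 554809/20831 931659/20831 1120372/20831]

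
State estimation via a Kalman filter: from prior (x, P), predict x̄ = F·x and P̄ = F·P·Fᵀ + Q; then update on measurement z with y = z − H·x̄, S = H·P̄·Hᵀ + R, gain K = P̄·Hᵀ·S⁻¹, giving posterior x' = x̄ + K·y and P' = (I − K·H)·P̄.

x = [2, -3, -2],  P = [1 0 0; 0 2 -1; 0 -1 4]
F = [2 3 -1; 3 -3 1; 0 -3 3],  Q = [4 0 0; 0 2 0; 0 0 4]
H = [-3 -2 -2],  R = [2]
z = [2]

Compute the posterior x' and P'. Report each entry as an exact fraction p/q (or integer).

x̄ = F·x = [-3, 13, 3]
P̄ = F·P·Fᵀ + Q = [36 -22 -42; -22 39 42; -42 42 76]
y = z − H·x̄ = [25]
S = H·P̄·Hᵀ + R = [354]
K = P̄·Hᵀ·S⁻¹ = [10/177; -16/59; -55/177]
x' = x̄ + K·y = [-281/177, 367/59, -844/177]
P' = (I − K·H)·P̄ = [6172/177 -978/59 -6334/177; -978/59 765/59 718/59; -6334/177 718/59 7402/177]

x' = [-281/177, 367/59, -844/177]
P' = [6172/177 -978/59 -6334/177; -978/59 765/59 718/59; -6334/177 718/59 7402/177]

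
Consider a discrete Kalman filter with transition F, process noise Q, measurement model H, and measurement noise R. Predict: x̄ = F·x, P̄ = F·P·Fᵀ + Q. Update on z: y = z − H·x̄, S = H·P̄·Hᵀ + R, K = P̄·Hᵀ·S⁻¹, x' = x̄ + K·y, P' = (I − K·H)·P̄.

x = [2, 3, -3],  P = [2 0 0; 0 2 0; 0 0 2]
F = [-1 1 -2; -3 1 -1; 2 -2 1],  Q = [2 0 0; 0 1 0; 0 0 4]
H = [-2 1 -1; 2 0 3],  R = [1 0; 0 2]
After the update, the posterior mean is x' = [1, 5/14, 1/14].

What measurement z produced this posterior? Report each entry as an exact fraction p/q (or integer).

x̄ = F·x = [7, 0, -5]
P̄ = F·P·Fᵀ + Q = [14 12 -12; 12 23 -18; -12 -18 22]
S = H·P̄·Hᵀ + R = [42 -56; -56 112]
K = P̄·Hᵀ·S⁻¹ = [-4/7 -5/14; 1/7 -11/56; 5/14 31/56]
x' − x̄ = [-6, 5/14, 71/14] = K·y
y = (KᵀK)⁻¹·Kᵀ·(x' − x̄) = [8, 4]
z = y + H·x̄ = [8, 4] + [-9, -1] = [-1, 3]

z = [-1, 3]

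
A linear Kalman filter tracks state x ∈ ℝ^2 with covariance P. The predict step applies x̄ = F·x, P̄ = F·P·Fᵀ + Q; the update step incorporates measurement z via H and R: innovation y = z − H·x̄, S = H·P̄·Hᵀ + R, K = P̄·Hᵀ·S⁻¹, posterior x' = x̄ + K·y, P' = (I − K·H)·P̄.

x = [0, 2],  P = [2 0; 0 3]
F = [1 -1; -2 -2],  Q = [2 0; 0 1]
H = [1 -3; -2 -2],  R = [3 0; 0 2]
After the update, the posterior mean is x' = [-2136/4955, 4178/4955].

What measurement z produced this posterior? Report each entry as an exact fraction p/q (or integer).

x̄ = F·x = [-2, -4]
P̄ = F·P·Fᵀ + Q = [7 2; 2 21]
S = H·P̄·Hᵀ + R = [187 120; 120 130]
K = P̄·Hᵀ·S⁻¹ = [229/991 -1743/4955; -241/991 -641/4955]
x' − x̄ = [7774/4955, 23998/4955] = K·y
y = (KᵀK)⁻¹·Kᵀ·(x' − x̄) = [-13, -13]
z = y + H·x̄ = [-13, -13] + [10, 12] = [-3, -1]

z = [-3, -1]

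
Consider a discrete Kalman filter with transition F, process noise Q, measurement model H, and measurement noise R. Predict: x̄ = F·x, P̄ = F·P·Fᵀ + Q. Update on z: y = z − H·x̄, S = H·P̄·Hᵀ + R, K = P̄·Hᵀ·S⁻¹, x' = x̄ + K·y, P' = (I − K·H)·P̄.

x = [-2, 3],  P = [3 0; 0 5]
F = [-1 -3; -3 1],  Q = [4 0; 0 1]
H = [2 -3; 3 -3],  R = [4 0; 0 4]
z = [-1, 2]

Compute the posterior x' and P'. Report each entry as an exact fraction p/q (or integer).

x' = [7371/2617, 5808/2617]
P' = [15224/2617 12588/2617; 12588/2617 10986/2617]

x̄ = F·x = [-7, 9]
P̄ = F·P·Fᵀ + Q = [52 -6; -6 33]
y = z − H·x̄ = [40, 50]
S = H·P̄·Hᵀ + R = [581 699; 699 877]
K = P̄·Hᵀ·S⁻¹ = [-1829/2617 1977/2617; -3891/5234 2403/5234]
x' = x̄ + K·y = [7371/2617, 5808/2617]
P' = (I − K·H)·P̄ = [15224/2617 12588/2617; 12588/2617 10986/2617]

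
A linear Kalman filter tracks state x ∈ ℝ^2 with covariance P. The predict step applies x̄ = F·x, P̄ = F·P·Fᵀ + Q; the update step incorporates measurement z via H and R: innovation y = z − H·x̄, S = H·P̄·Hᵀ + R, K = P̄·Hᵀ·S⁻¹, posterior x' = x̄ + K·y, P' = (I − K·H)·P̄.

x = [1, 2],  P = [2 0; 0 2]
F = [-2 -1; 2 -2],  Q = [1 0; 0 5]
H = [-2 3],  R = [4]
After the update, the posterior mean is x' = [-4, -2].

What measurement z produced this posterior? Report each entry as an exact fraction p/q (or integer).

x̄ = F·x = [-4, -2]
P̄ = F·P·Fᵀ + Q = [11 -4; -4 21]
S = H·P̄·Hᵀ + R = [285]
K = P̄·Hᵀ·S⁻¹ = [-34/285; 71/285]
x' − x̄ = [0, 0] = K·y
y = (KᵀK)⁻¹·Kᵀ·(x' − x̄) = [0]
z = y + H·x̄ = [0] + [2] = [2]

z = [2]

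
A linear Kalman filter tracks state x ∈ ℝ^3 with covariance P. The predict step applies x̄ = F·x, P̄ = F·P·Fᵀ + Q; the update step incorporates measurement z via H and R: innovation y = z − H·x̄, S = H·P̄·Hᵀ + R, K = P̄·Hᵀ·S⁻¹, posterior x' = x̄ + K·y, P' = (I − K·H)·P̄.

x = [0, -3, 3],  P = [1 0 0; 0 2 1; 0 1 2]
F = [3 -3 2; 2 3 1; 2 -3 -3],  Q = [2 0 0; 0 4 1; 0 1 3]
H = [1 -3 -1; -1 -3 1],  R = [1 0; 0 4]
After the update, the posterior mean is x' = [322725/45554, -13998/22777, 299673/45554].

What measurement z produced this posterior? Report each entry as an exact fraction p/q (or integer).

x̄ = F·x = [15, -6, 0]
P̄ = F·P·Fᵀ + Q = [25 -5 15; -5 34 -31; 15 -31 61]
S = H·P̄·Hᵀ + R = [207 250; 250 522]
K = P̄·Hᵀ·S⁻¹ = [5900/22777 -5215/45554; -3836/22777 -3748/22777; -5108/22777 17023/45554]
x' − x̄ = [-360585/45554, 122664/22777, 299673/45554] = K·y
y = (KᵀK)⁻¹·Kᵀ·(x' − x̄) = [-31, -1]
z = y + H·x̄ = [-31, -1] + [33, 3] = [2, 2]

z = [2, 2]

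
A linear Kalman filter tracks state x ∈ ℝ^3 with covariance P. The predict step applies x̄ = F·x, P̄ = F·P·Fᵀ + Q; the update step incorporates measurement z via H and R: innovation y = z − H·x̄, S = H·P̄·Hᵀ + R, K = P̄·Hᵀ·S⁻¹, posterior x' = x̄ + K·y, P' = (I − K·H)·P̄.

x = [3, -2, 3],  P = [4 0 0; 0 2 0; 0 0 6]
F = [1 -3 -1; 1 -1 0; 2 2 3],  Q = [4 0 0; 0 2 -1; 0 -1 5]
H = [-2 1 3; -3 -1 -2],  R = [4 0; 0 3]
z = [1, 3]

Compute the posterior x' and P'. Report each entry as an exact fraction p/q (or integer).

x' = [-10231/13035, 4903/26070, -6587/26070]
P' = [3326/13035 -1699/13035 161/13035; -1699/13035 1295369/443190 -485491/443190; 161/13035 -485491/443190 307289/443190]

x̄ = F·x = [6, 5, 11]
P̄ = F·P·Fᵀ + Q = [32 10 -22; 10 8 3; -22 3 83]
y = z − H·x̄ = [-25, 48]
S = H·P̄·Hᵀ + R = [1129 -229; -229 439]
K = P̄·Hᵀ·S⁻¹ = [-1967/13035 -2867/13035; -11393/443190 -50363/443190; 106357/443190 -48503/443190]
x' = x̄ + K·y = [-10231/13035, 4903/26070, -6587/26070]
P' = (I − K·H)·P̄ = [3326/13035 -1699/13035 161/13035; -1699/13035 1295369/443190 -485491/443190; 161/13035 -485491/443190 307289/443190]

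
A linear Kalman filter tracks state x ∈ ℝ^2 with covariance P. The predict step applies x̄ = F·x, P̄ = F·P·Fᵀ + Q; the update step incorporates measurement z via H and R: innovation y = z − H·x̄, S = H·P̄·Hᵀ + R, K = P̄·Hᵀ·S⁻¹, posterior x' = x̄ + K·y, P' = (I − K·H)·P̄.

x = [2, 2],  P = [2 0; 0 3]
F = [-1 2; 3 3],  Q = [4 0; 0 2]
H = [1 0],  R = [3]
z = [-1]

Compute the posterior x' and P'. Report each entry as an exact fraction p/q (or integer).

x' = [-4/7, 72/7]
P' = [18/7 12/7; 12/7 281/7]

x̄ = F·x = [2, 12]
P̄ = F·P·Fᵀ + Q = [18 12; 12 47]
y = z − H·x̄ = [-3]
S = H·P̄·Hᵀ + R = [21]
K = P̄·Hᵀ·S⁻¹ = [6/7; 4/7]
x' = x̄ + K·y = [-4/7, 72/7]
P' = (I − K·H)·P̄ = [18/7 12/7; 12/7 281/7]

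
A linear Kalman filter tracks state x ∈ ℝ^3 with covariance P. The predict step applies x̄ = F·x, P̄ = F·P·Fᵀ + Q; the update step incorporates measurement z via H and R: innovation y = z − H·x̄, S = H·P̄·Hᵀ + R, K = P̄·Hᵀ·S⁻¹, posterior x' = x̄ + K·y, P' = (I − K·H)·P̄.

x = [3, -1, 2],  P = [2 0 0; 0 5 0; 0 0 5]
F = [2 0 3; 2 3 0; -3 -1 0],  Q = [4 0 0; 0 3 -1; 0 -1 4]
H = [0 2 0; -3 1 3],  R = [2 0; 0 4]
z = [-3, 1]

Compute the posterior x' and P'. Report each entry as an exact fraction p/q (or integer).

x̄ = F·x = [12, 3, -8]
P̄ = F·P·Fᵀ + Q = [57 8 -12; 8 56 -28; -12 -28 27]
y = z − H·x̄ = [-9, 58]
S = H·P̄·Hᵀ + R = [226 -104; -104 816]
K = P̄·Hᵀ·S⁻¹ = [-191/4340 -4331/17360; 2687/5425 -13/21700; -911/4340 1429/17360]
x' = x̄ + K·y = [-18001/8680, -16193/10850, -11601/8680]
P' = (I − K·H)·P̄ = [27975/3472 -191/4340 26871/3472; -191/4340 2687/5425 -911/4340; 26871/3472 -911/4340 27495/3472]

x' = [-18001/8680, -16193/10850, -11601/8680]
P' = [27975/3472 -191/4340 26871/3472; -191/4340 2687/5425 -911/4340; 26871/3472 -911/4340 27495/3472]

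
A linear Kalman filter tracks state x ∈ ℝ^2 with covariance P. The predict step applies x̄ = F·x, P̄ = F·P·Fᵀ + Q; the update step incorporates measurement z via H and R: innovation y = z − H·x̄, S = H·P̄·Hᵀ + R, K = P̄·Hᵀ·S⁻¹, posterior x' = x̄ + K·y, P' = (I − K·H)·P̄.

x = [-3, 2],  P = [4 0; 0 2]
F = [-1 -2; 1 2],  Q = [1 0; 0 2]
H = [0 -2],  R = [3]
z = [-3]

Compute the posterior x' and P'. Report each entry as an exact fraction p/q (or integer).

x̄ = F·x = [-1, 1]
P̄ = F·P·Fᵀ + Q = [13 -12; -12 14]
y = z − H·x̄ = [-1]
S = H·P̄·Hᵀ + R = [59]
K = P̄·Hᵀ·S⁻¹ = [24/59; -28/59]
x' = x̄ + K·y = [-83/59, 87/59]
P' = (I − K·H)·P̄ = [191/59 -36/59; -36/59 42/59]

x' = [-83/59, 87/59]
P' = [191/59 -36/59; -36/59 42/59]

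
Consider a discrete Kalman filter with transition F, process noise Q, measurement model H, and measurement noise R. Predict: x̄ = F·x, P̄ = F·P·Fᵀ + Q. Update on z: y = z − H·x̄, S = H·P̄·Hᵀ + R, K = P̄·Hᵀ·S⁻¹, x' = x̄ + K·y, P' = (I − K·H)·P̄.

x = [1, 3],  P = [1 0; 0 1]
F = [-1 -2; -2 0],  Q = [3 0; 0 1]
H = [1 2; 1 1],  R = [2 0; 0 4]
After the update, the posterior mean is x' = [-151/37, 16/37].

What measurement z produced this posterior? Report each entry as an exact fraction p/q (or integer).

z = [-3, -3]

x̄ = F·x = [-7, -2]
P̄ = F·P·Fᵀ + Q = [8 2; 2 5]
S = H·P̄·Hᵀ + R = [38 24; 24 21]
K = P̄·Hᵀ·S⁻¹ = [2/37 46/111; 14/37 -11/111]
x' − x̄ = [108/37, 90/37] = K·y
y = (KᵀK)⁻¹·Kᵀ·(x' − x̄) = [8, 6]
z = y + H·x̄ = [8, 6] + [-11, -9] = [-3, -3]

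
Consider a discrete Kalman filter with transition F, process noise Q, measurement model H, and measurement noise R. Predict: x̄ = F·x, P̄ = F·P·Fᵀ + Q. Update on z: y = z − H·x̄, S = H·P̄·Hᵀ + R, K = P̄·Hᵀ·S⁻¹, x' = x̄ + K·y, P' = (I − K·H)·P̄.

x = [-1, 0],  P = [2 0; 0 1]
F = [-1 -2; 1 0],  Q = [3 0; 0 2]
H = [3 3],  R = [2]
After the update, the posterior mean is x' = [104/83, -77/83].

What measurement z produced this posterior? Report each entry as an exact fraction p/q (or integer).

x̄ = F·x = [1, -1]
P̄ = F·P·Fᵀ + Q = [9 -2; -2 4]
S = H·P̄·Hᵀ + R = [83]
K = P̄·Hᵀ·S⁻¹ = [21/83; 6/83]
x' − x̄ = [21/83, 6/83] = K·y
y = (KᵀK)⁻¹·Kᵀ·(x' − x̄) = [1]
z = y + H·x̄ = [1] + [0] = [1]

z = [1]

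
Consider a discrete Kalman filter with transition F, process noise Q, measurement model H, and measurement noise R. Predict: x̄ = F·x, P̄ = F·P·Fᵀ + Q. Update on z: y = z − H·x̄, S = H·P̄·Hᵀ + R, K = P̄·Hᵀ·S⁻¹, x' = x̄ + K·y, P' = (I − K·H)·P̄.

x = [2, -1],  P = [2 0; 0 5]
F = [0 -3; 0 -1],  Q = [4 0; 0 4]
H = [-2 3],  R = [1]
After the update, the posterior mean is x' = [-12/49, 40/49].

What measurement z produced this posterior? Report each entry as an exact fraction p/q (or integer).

z = [3]

x̄ = F·x = [3, 1]
P̄ = F·P·Fᵀ + Q = [49 15; 15 9]
S = H·P̄·Hᵀ + R = [98]
K = P̄·Hᵀ·S⁻¹ = [-53/98; -3/98]
x' − x̄ = [-159/49, -9/49] = K·y
y = (KᵀK)⁻¹·Kᵀ·(x' − x̄) = [6]
z = y + H·x̄ = [6] + [-3] = [3]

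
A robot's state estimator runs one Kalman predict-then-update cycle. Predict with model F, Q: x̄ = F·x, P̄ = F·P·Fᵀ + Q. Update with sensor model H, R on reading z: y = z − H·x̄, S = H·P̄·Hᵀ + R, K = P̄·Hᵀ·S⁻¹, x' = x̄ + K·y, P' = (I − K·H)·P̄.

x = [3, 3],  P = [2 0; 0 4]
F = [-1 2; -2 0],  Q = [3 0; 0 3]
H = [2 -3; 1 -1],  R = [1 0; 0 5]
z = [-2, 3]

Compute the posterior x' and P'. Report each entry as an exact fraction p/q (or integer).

x' = [475/919, 788/919]
P' = [9995/919 6685/919; 6685/919 4570/919]

x̄ = F·x = [3, -6]
P̄ = F·P·Fᵀ + Q = [21 4; 4 11]
y = z − H·x̄ = [-26, -6]
S = H·P̄·Hᵀ + R = [136 55; 55 29]
K = P̄·Hᵀ·S⁻¹ = [-65/919 662/919; -340/919 423/919]
x' = x̄ + K·y = [475/919, 788/919]
P' = (I − K·H)·P̄ = [9995/919 6685/919; 6685/919 4570/919]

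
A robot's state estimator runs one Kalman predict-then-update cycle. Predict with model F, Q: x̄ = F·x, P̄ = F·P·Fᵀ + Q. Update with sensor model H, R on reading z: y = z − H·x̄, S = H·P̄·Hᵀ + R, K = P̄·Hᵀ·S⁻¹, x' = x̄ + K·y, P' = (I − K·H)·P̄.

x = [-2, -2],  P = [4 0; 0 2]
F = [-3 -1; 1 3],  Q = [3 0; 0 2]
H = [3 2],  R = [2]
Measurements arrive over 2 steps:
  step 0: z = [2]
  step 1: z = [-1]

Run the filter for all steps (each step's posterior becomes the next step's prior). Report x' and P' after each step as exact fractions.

step 0: x̄ = F·x = [8, -8]
step 0: P̄ = F·P·Fᵀ + Q = [41 -18; -18 24]
step 0: y = z − H·x̄ = [-6]
step 0: S = H·P̄·Hᵀ + R = [251]
step 0: K = P̄·Hᵀ·S⁻¹ = [87/251; -6/251]
step 0: x' = x̄ + K·y = [1486/251, -1972/251]
step 0: P' = (I − K·H)·P̄ = [2722/251 -3996/251; -3996/251 5988/251]
step 1: x̄ = F·x = [-2486/251, -4430/251]
step 1: P̄ = F·P·Fᵀ + Q = [7263/251 13830/251; 13830/251 33140/251]
step 1: y = z − H·x̄ = [16067/251]
step 1: S = H·P̄·Hᵀ + R = [364389/251]
step 1: K = P̄·Hᵀ·S⁻¹ = [16483/121463; 107770/364389]
step 1: x' = x̄ + K·y = [-147907/121463, 467320/364389]
step 1: P' = (I − K·H)·P̄ = [267402/121463 -384620/121463; -384620/121463 1838560/364389]

step 0: x' = [1486/251, -1972/251], P' = [2722/251 -3996/251; -3996/251 5988/251]
step 1: x' = [-147907/121463, 467320/364389], P' = [267402/121463 -384620/121463; -384620/121463 1838560/364389]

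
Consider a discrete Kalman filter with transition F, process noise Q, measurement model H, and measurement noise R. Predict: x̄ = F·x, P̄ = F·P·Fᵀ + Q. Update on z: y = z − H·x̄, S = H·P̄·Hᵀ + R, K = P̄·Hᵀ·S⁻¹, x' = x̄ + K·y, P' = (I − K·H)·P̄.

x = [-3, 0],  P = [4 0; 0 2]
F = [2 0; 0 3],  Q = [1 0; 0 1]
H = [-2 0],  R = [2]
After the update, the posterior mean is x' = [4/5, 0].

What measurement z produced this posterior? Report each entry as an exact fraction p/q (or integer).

x̄ = F·x = [-6, 0]
P̄ = F·P·Fᵀ + Q = [17 0; 0 19]
S = H·P̄·Hᵀ + R = [70]
K = P̄·Hᵀ·S⁻¹ = [-17/35; 0]
x' − x̄ = [34/5, 0] = K·y
y = (KᵀK)⁻¹·Kᵀ·(x' − x̄) = [-14]
z = y + H·x̄ = [-14] + [12] = [-2]

z = [-2]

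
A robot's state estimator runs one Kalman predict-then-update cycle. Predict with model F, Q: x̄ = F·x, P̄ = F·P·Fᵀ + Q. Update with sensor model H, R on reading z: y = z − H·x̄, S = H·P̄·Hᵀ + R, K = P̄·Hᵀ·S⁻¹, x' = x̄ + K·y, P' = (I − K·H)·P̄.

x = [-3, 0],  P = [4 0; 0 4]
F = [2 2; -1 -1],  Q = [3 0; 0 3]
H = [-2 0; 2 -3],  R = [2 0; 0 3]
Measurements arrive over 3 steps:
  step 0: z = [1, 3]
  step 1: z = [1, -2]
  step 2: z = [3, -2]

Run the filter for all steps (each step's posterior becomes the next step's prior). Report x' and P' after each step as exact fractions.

step 0: x' = [-519/1483, -1626/1483], P' = [633/1483 363/1483; 363/1483 1323/2966]
step 1: x' = [-396629/681505, 215064/681505], P' = [286989/681505 166536/681505; 166536/681505 303969/681505]
step 2: x' = [-21106007/15607880, -5244841/31215760], P' = [3286131/7803940 3813993/15607880; 3813993/15607880 13923039/31215760]

step 0: x̄ = F·x = [-6, 3]
step 0: P̄ = F·P·Fᵀ + Q = [35 -16; -16 11]
step 0: y = z − H·x̄ = [-11, 24]
step 0: S = H·P̄·Hᵀ + R = [142 -236; -236 434]
step 0: K = P̄·Hᵀ·S⁻¹ = [-633/1483 59/1483; -363/1483 -839/2966]
step 0: x' = x̄ + K·y = [-519/1483, -1626/1483]
step 0: P' = (I − K·H)·P̄ = [633/1483 363/1483; 363/1483 1323/2966]
step 1: x̄ = F·x = [-4290/1483, 2145/1483]
step 1: P̄ = F·P·Fᵀ + Q = [12531/1483 -4041/1483; -4041/1483 12939/2966]
step 1: y = z − H·x̄ = [-7097/1483, 12049/1483]
step 1: S = H·P̄·Hᵀ + R = [53090/1483 -74370/1483; -74370/1483 322581/2966]
step 1: K = P̄·Hᵀ·S⁻¹ = [-286989/681505 4958/136301; -166536/681505 -38589/136301]
step 1: x' = x̄ + K·y = [-396629/681505, 215064/681505]
step 1: P' = (I − K·H)·P̄ = [286989/681505 166536/681505; 166536/681505 303969/681505]
step 2: x̄ = F·x = [-72626/136301, 36313/136301]
step 2: P̄ = F·P·Fᵀ + Q = [1148127/136301 -369612/136301; -369612/136301 593709/136301]
step 2: y = z − H·x̄ = [263651/136301, -18411/136301]
step 2: S = H·P̄·Hᵀ + R = [4865110/136301 -6810180/136301; -6810180/136301 14780136/136301]
step 2: K = P̄·Hᵀ·S⁻¹ = [-3286131/7803940 113503/3121576; -3813993/15607880 -1767543/6243152]
step 2: x' = x̄ + K·y = [-21106007/15607880, -5244841/31215760]
step 2: P' = (I − K·H)·P̄ = [3286131/7803940 3813993/15607880; 3813993/15607880 13923039/31215760]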